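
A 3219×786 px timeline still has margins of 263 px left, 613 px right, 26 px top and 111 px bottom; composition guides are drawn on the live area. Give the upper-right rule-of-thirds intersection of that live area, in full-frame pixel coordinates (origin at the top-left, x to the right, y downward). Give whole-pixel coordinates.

Content width = 3219 − 263 − 613 = 2343 px; content height = 786 − 26 − 111 = 649 px.
Upper-right is two-thirds across and one-third down within the live area.
x = 263 + 2 × 2343/3 = 263 + 1562.00 ≈ 1825
y = 26 + 1 × 649/3 = 26 + 216.33 ≈ 242

(1825, 242)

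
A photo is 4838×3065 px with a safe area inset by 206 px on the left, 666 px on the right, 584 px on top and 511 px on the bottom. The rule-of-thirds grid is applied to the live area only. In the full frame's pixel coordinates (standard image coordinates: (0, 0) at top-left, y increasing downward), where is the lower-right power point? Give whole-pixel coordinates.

Content width = 4838 − 206 − 666 = 3966 px; content height = 3065 − 584 − 511 = 1970 px.
Lower-right is two-thirds across and two-thirds down within the live area.
x = 206 + 2 × 3966/3 = 206 + 2644.00 ≈ 2850
y = 584 + 2 × 1970/3 = 584 + 1313.33 ≈ 1897

(2850, 1897)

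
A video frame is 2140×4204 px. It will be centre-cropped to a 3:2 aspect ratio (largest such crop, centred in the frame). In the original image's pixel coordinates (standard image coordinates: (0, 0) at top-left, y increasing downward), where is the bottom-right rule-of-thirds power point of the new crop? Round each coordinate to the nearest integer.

2140/4204 < 3/2, so the 3:2 crop keeps the full width 2140 and trims height to 2140 × 2/3 = 1426.67 px.
Top offset = (4204 − 1426.67)/2 = 1388.67 px; left offset = 0.
Bottom-right is two-thirds across and two-thirds down within the crop:
x = 0.00 + 2 × 2140.00/3 ≈ 1427; y = 1388.67 + 2 × 1426.67/3 ≈ 2340.

x = 1427 px, y = 2340 px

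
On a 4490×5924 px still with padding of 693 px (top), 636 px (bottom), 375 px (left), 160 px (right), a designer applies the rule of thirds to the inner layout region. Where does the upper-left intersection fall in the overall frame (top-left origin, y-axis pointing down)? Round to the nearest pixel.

Content width = 4490 − 375 − 160 = 3955 px; content height = 5924 − 693 − 636 = 4595 px.
Upper-left is one-third across and one-third down within the inner layout region.
x = 375 + 1 × 3955/3 = 375 + 1318.33 ≈ 1693
y = 693 + 1 × 4595/3 = 693 + 1531.67 ≈ 2225

(1693, 2225)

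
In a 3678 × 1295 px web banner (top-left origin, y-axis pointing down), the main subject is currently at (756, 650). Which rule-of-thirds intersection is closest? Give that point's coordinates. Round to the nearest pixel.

(1226, 863)

Third lines: x ∈ {1226, 2452}, y ∈ {432, 863}.
756 is closer to x = 1226; 650 is closer to y = 863.
So the nearest intersection is the lower-left power point.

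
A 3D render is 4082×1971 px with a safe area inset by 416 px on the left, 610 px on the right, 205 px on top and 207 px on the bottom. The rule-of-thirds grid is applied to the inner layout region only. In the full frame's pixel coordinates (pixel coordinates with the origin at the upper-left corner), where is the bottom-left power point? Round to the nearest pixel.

x = 1435 px, y = 1244 px

Content width = 4082 − 416 − 610 = 3056 px; content height = 1971 − 205 − 207 = 1559 px.
Bottom-left is one-third across and two-thirds down within the inner layout region.
x = 416 + 1 × 3056/3 = 416 + 1018.67 ≈ 1435
y = 205 + 2 × 1559/3 = 205 + 1039.33 ≈ 1244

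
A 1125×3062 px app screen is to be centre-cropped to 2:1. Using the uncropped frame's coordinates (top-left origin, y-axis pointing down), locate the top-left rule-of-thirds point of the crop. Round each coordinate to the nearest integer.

1125/3062 < 2/1, so the 2:1 crop keeps the full width 1125 and trims height to 1125 × 1/2 = 562.50 px.
Top offset = (3062 − 562.50)/2 = 1249.75 px; left offset = 0.
Top-left is one-third across and one-third down within the crop:
x = 0.00 + 1 × 1125.00/3 ≈ 375; y = 1249.75 + 1 × 562.50/3 ≈ 1437.

x = 375 px, y = 1437 px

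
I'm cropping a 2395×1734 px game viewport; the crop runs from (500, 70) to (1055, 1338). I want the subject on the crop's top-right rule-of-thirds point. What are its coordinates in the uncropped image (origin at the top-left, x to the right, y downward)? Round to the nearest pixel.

x = 870 px, y = 493 px

Crop width = 1055 − 500 = 555 px; one third is 185.00 px.
Crop height = 1338 − 70 = 1268 px; one third is 422.67 px.
The top-right point is two-thirds across and one-third down within the crop:
x = 500 + 2 × 185.00 ≈ 870; y = 70 + 1 × 422.67 ≈ 493.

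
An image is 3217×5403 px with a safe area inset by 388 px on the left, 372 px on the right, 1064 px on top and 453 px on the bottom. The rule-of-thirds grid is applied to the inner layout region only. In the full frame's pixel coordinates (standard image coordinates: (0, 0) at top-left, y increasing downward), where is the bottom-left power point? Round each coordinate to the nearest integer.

(1207, 3655)

Content width = 3217 − 388 − 372 = 2457 px; content height = 5403 − 1064 − 453 = 3886 px.
Bottom-left is one-third across and two-thirds down within the inner layout region.
x = 388 + 1 × 2457/3 = 388 + 819.00 ≈ 1207
y = 1064 + 2 × 3886/3 = 1064 + 2590.67 ≈ 3655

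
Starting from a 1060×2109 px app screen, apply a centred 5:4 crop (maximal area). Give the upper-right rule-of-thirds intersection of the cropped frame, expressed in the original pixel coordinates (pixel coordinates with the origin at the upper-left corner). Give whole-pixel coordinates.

x = 707 px, y = 913 px

1060/2109 < 5/4, so the 5:4 crop keeps the full width 1060 and trims height to 1060 × 4/5 = 848.00 px.
Top offset = (2109 − 848.00)/2 = 630.50 px; left offset = 0.
Upper-right is two-thirds across and one-third down within the crop:
x = 0.00 + 2 × 1060.00/3 ≈ 707; y = 630.50 + 1 × 848.00/3 ≈ 913.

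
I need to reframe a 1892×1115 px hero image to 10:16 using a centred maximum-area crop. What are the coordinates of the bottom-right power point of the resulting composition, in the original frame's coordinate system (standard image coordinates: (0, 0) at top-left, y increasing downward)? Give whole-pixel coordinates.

(1062, 743)

1892/1115 > 10/16, so the 10:16 crop keeps the full height 1115 and trims width to 1115 × 10/16 = 696.88 px.
Left offset = (1892 − 696.88)/2 = 597.56 px; top offset = 0.
Bottom-right is two-thirds across and two-thirds down within the crop:
x = 597.56 + 2 × 696.88/3 ≈ 1062; y = 0.00 + 2 × 1115.00/3 ≈ 743.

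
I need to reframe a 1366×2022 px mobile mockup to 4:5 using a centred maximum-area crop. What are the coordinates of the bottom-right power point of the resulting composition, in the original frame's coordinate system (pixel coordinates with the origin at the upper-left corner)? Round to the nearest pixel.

(911, 1296)

1366/2022 < 4/5, so the 4:5 crop keeps the full width 1366 and trims height to 1366 × 5/4 = 1707.50 px.
Top offset = (2022 − 1707.50)/2 = 157.25 px; left offset = 0.
Bottom-right is two-thirds across and two-thirds down within the crop:
x = 0.00 + 2 × 1366.00/3 ≈ 911; y = 157.25 + 2 × 1707.50/3 ≈ 1296.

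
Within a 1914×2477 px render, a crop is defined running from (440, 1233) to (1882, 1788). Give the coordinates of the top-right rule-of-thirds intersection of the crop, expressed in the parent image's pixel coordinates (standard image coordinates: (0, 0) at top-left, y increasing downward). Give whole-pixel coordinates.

(1401, 1418)

Crop width = 1882 − 440 = 1442 px; one third is 480.67 px.
Crop height = 1788 − 1233 = 555 px; one third is 185.00 px.
The top-right point is two-thirds across and one-third down within the crop:
x = 440 + 2 × 480.67 ≈ 1401; y = 1233 + 1 × 185.00 ≈ 1418.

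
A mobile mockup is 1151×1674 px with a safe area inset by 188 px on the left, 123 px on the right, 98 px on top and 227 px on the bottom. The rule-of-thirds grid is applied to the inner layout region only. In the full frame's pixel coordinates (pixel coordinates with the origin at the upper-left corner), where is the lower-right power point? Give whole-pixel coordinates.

Content width = 1151 − 188 − 123 = 840 px; content height = 1674 − 98 − 227 = 1349 px.
Lower-right is two-thirds across and two-thirds down within the inner layout region.
x = 188 + 2 × 840/3 = 188 + 560.00 ≈ 748
y = 98 + 2 × 1349/3 = 98 + 899.33 ≈ 997

(748, 997)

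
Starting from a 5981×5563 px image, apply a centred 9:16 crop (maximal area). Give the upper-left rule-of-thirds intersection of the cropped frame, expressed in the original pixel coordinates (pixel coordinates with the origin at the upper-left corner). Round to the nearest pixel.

(2469, 1854)

5981/5563 > 9/16, so the 9:16 crop keeps the full height 5563 and trims width to 5563 × 9/16 = 3129.19 px.
Left offset = (5981 − 3129.19)/2 = 1425.91 px; top offset = 0.
Upper-left is one-third across and one-third down within the crop:
x = 1425.91 + 1 × 3129.19/3 ≈ 2469; y = 0.00 + 1 × 5563.00/3 ≈ 1854.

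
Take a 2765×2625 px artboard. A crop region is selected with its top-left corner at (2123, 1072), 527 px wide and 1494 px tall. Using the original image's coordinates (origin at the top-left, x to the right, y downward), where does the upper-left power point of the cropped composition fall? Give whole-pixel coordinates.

One third of the crop width 527 is 175.67 px.
One third of the crop height 1494 is 498.00 px.
The upper-left point is one-third across and one-third down within the crop:
x = 2123 + 1 × 175.67 ≈ 2299; y = 1072 + 1 × 498.00 ≈ 1570.

(2299, 1570)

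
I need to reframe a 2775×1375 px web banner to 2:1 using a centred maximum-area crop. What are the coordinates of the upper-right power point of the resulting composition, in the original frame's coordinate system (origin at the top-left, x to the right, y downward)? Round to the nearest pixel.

x = 1846 px, y = 458 px

2775/1375 > 2/1, so the 2:1 crop keeps the full height 1375 and trims width to 1375 × 2/1 = 2750.00 px.
Left offset = (2775 − 2750.00)/2 = 12.50 px; top offset = 0.
Upper-right is two-thirds across and one-third down within the crop:
x = 12.50 + 2 × 2750.00/3 ≈ 1846; y = 0.00 + 1 × 1375.00/3 ≈ 458.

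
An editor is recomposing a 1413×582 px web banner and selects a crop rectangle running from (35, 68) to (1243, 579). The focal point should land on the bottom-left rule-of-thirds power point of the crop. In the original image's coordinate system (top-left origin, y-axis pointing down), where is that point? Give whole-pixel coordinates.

(438, 409)

Crop width = 1243 − 35 = 1208 px; one third is 402.67 px.
Crop height = 579 − 68 = 511 px; one third is 170.33 px.
The bottom-left point is one-third across and two-thirds down within the crop:
x = 35 + 1 × 402.67 ≈ 438; y = 68 + 2 × 170.33 ≈ 409.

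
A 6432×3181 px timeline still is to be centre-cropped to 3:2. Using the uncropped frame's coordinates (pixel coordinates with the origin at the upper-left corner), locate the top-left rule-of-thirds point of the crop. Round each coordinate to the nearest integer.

6432/3181 > 3/2, so the 3:2 crop keeps the full height 3181 and trims width to 3181 × 3/2 = 4771.50 px.
Left offset = (6432 − 4771.50)/2 = 830.25 px; top offset = 0.
Top-left is one-third across and one-third down within the crop:
x = 830.25 + 1 × 4771.50/3 ≈ 2421; y = 0.00 + 1 × 3181.00/3 ≈ 1060.

(2421, 1060)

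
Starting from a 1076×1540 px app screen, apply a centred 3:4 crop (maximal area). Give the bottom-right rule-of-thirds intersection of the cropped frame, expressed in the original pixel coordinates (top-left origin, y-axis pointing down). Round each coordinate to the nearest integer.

1076/1540 < 3/4, so the 3:4 crop keeps the full width 1076 and trims height to 1076 × 4/3 = 1434.67 px.
Top offset = (1540 − 1434.67)/2 = 52.67 px; left offset = 0.
Bottom-right is two-thirds across and two-thirds down within the crop:
x = 0.00 + 2 × 1076.00/3 ≈ 717; y = 52.67 + 2 × 1434.67/3 ≈ 1009.

x = 717 px, y = 1009 px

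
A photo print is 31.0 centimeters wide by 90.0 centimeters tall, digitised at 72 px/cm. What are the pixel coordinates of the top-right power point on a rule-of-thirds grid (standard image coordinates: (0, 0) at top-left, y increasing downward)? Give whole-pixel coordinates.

In pixels the canvas is 31.0 × 72 = 2232 wide and 90.0 × 72 = 6480 tall.
The top-right point is two-thirds across and one-third down:
x = 2 × 2232/3 ≈ 1488; y = 1 × 6480/3 ≈ 2160.

(1488, 2160)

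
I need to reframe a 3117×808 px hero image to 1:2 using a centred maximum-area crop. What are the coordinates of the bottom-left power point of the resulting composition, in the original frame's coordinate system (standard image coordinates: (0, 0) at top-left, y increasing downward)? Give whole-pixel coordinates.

(1491, 539)

3117/808 > 1/2, so the 1:2 crop keeps the full height 808 and trims width to 808 × 1/2 = 404.00 px.
Left offset = (3117 − 404.00)/2 = 1356.50 px; top offset = 0.
Bottom-left is one-third across and two-thirds down within the crop:
x = 1356.50 + 1 × 404.00/3 ≈ 1491; y = 0.00 + 2 × 808.00/3 ≈ 539.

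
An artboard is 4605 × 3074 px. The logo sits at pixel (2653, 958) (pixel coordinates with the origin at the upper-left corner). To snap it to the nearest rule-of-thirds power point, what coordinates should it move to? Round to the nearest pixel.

(3070, 1025)

Third lines: x ∈ {1535, 3070}, y ∈ {1025, 2049}.
2653 is closer to x = 3070; 958 is closer to y = 1025.
So the nearest intersection is the upper-right power point.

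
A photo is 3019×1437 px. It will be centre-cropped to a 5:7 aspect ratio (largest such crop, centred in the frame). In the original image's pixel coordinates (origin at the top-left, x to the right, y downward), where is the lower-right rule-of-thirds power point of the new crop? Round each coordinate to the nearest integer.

3019/1437 > 5/7, so the 5:7 crop keeps the full height 1437 and trims width to 1437 × 5/7 = 1026.43 px.
Left offset = (3019 − 1026.43)/2 = 996.29 px; top offset = 0.
Lower-right is two-thirds across and two-thirds down within the crop:
x = 996.29 + 2 × 1026.43/3 ≈ 1681; y = 0.00 + 2 × 1437.00/3 ≈ 958.

(1681, 958)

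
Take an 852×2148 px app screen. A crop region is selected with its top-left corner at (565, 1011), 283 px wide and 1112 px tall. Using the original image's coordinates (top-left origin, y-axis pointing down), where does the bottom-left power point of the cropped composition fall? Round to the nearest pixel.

One third of the crop width 283 is 94.33 px.
One third of the crop height 1112 is 370.67 px.
The bottom-left point is one-third across and two-thirds down within the crop:
x = 565 + 1 × 94.33 ≈ 659; y = 1011 + 2 × 370.67 ≈ 1752.

x = 659 px, y = 1752 px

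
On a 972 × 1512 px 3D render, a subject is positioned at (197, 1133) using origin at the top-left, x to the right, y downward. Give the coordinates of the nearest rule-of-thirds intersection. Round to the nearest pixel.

(324, 1008)

Third lines: x ∈ {324, 648}, y ∈ {504, 1008}.
197 is closer to x = 324; 1133 is closer to y = 1008.
So the nearest intersection is the lower-left power point.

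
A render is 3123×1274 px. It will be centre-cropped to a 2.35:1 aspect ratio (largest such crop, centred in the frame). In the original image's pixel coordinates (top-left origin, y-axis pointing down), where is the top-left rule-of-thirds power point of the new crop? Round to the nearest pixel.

3123/1274 > 2.35/1, so the 2.35:1 crop keeps the full height 1274 and trims width to 1274 × 2.35/1 = 2993.90 px.
Left offset = (3123 − 2993.90)/2 = 64.55 px; top offset = 0.
Top-left is one-third across and one-third down within the crop:
x = 64.55 + 1 × 2993.90/3 ≈ 1063; y = 0.00 + 1 × 1274.00/3 ≈ 425.

x = 1063 px, y = 425 px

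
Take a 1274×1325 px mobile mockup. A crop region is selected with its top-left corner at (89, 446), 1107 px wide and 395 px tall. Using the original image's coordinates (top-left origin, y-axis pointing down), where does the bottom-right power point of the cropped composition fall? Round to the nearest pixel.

(827, 709)

One third of the crop width 1107 is 369.00 px.
One third of the crop height 395 is 131.67 px.
The bottom-right point is two-thirds across and two-thirds down within the crop:
x = 89 + 2 × 369.00 ≈ 827; y = 446 + 2 × 131.67 ≈ 709.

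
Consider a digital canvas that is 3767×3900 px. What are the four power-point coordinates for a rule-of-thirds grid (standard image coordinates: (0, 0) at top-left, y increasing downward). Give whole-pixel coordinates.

One third of 3767 is 1255.67; one third of 3900 is 1300.
Vertical third lines at x = 1256 and x = 2511; horizontal third lines at y = 1300 and y = 2600.

(1256, 1300), (2511, 1300), (1256, 2600), (2511, 2600)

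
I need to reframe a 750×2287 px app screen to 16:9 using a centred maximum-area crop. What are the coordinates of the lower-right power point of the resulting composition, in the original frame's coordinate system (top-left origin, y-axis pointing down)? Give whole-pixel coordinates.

750/2287 < 16/9, so the 16:9 crop keeps the full width 750 and trims height to 750 × 9/16 = 421.88 px.
Top offset = (2287 − 421.88)/2 = 932.56 px; left offset = 0.
Lower-right is two-thirds across and two-thirds down within the crop:
x = 0.00 + 2 × 750.00/3 ≈ 500; y = 932.56 + 2 × 421.88/3 ≈ 1214.

x = 500 px, y = 1214 px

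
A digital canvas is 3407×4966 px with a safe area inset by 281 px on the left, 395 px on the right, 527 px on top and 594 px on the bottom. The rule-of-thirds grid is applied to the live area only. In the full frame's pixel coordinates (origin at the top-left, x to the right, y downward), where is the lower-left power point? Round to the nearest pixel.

Content width = 3407 − 281 − 395 = 2731 px; content height = 4966 − 527 − 594 = 3845 px.
Lower-left is one-third across and two-thirds down within the live area.
x = 281 + 1 × 2731/3 = 281 + 910.33 ≈ 1191
y = 527 + 2 × 3845/3 = 527 + 2563.33 ≈ 3090

x = 1191 px, y = 3090 px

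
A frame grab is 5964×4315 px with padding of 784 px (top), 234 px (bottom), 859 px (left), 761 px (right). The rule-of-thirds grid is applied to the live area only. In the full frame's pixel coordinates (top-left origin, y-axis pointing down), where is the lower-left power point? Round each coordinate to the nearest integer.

Content width = 5964 − 859 − 761 = 4344 px; content height = 4315 − 784 − 234 = 3297 px.
Lower-left is one-third across and two-thirds down within the live area.
x = 859 + 1 × 4344/3 = 859 + 1448.00 ≈ 2307
y = 784 + 2 × 3297/3 = 784 + 2198.00 ≈ 2982

(2307, 2982)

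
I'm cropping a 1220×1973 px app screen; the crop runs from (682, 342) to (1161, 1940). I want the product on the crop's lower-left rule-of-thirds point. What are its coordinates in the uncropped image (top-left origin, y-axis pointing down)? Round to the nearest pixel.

x = 842 px, y = 1407 px

Crop width = 1161 − 682 = 479 px; one third is 159.67 px.
Crop height = 1940 − 342 = 1598 px; one third is 532.67 px.
The lower-left point is one-third across and two-thirds down within the crop:
x = 682 + 1 × 159.67 ≈ 842; y = 342 + 2 × 532.67 ≈ 1407.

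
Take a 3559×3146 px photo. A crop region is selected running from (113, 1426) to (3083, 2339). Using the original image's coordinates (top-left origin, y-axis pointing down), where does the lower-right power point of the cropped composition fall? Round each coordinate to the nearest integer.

x = 2093 px, y = 2035 px

Crop width = 3083 − 113 = 2970 px; one third is 990.00 px.
Crop height = 2339 − 1426 = 913 px; one third is 304.33 px.
The lower-right point is two-thirds across and two-thirds down within the crop:
x = 113 + 2 × 990.00 ≈ 2093; y = 1426 + 2 × 304.33 ≈ 2035.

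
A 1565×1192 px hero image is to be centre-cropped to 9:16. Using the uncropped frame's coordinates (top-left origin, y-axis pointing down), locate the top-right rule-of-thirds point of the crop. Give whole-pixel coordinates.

x = 894 px, y = 397 px

1565/1192 > 9/16, so the 9:16 crop keeps the full height 1192 and trims width to 1192 × 9/16 = 670.50 px.
Left offset = (1565 − 670.50)/2 = 447.25 px; top offset = 0.
Top-right is two-thirds across and one-third down within the crop:
x = 447.25 + 2 × 670.50/3 ≈ 894; y = 0.00 + 1 × 1192.00/3 ≈ 397.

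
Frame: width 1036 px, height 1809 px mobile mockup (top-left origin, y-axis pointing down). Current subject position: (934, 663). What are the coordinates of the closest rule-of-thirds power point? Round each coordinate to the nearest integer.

x = 691 px, y = 603 px

Third lines: x ∈ {345, 691}, y ∈ {603, 1206}.
934 is closer to x = 691; 663 is closer to y = 603.
So the nearest intersection is the upper-right power point.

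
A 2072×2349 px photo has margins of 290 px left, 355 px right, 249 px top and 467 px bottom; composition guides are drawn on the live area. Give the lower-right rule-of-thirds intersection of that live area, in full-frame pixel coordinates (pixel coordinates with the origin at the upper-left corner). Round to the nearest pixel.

x = 1241 px, y = 1338 px

Content width = 2072 − 290 − 355 = 1427 px; content height = 2349 − 249 − 467 = 1633 px.
Lower-right is two-thirds across and two-thirds down within the live area.
x = 290 + 2 × 1427/3 = 290 + 951.33 ≈ 1241
y = 249 + 2 × 1633/3 = 249 + 1088.67 ≈ 1338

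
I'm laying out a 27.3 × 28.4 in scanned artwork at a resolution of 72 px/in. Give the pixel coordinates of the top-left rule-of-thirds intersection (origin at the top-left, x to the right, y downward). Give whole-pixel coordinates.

In pixels the canvas is 27.3 × 72 = 1965.6 wide and 28.4 × 72 = 2044.8 tall.
The top-left point is one-third across and one-third down:
x = 1 × 1965.6/3 ≈ 655; y = 1 × 2044.8/3 ≈ 682.

x = 655 px, y = 682 px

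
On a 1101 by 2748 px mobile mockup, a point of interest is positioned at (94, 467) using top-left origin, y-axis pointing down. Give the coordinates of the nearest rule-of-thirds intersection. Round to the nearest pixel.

Third lines: x ∈ {367, 734}, y ∈ {916, 1832}.
94 is closer to x = 367; 467 is closer to y = 916.
So the nearest intersection is the upper-left power point.

(367, 916)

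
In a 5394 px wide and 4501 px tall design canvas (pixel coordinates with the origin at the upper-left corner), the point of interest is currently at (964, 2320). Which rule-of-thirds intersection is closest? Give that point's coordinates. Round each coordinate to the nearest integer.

Third lines: x ∈ {1798, 3596}, y ∈ {1500, 3001}.
964 is closer to x = 1798; 2320 is closer to y = 3001.
So the nearest intersection is the lower-left power point.

(1798, 3001)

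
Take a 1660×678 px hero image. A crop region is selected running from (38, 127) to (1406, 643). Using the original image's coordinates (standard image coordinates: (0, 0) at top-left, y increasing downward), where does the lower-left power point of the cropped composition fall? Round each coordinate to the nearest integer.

x = 494 px, y = 471 px

Crop width = 1406 − 38 = 1368 px; one third is 456.00 px.
Crop height = 643 − 127 = 516 px; one third is 172.00 px.
The lower-left point is one-third across and two-thirds down within the crop:
x = 38 + 1 × 456.00 ≈ 494; y = 127 + 2 × 172.00 ≈ 471.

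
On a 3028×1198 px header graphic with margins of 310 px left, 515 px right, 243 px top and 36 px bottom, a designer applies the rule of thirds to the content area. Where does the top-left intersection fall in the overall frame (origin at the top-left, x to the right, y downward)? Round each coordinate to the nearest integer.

Content width = 3028 − 310 − 515 = 2203 px; content height = 1198 − 243 − 36 = 919 px.
Top-left is one-third across and one-third down within the content area.
x = 310 + 1 × 2203/3 = 310 + 734.33 ≈ 1044
y = 243 + 1 × 919/3 = 243 + 306.33 ≈ 549

(1044, 549)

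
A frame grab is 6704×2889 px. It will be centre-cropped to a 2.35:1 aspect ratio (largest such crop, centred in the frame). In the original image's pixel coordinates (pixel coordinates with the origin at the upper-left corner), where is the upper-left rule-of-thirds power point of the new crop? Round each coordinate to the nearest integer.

(2235, 969)

6704/2889 < 2.35/1, so the 2.35:1 crop keeps the full width 6704 and trims height to 6704 × 1/2.35 = 2852.77 px.
Top offset = (2889 − 2852.77)/2 = 18.12 px; left offset = 0.
Upper-left is one-third across and one-third down within the crop:
x = 0.00 + 1 × 6704.00/3 ≈ 2235; y = 18.12 + 1 × 2852.77/3 ≈ 969.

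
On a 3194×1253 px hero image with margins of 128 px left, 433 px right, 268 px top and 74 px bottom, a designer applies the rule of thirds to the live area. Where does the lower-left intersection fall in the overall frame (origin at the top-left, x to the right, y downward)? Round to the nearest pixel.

Content width = 3194 − 128 − 433 = 2633 px; content height = 1253 − 268 − 74 = 911 px.
Lower-left is one-third across and two-thirds down within the live area.
x = 128 + 1 × 2633/3 = 128 + 877.67 ≈ 1006
y = 268 + 2 × 911/3 = 268 + 607.33 ≈ 875

(1006, 875)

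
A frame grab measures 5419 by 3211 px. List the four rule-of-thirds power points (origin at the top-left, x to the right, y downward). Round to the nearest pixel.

(1806, 1070), (3613, 1070), (1806, 2141), (3613, 2141)

One third of 5419 is 1806.33; one third of 3211 is 1070.33.
Vertical third lines at x = 1806 and x = 3613; horizontal third lines at y = 1070 and y = 2141.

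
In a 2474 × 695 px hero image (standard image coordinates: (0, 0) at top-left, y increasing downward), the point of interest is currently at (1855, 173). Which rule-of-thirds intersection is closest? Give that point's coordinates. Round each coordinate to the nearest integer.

x = 1649 px, y = 232 px

Third lines: x ∈ {825, 1649}, y ∈ {232, 463}.
1855 is closer to x = 1649; 173 is closer to y = 232.
So the nearest intersection is the upper-right power point.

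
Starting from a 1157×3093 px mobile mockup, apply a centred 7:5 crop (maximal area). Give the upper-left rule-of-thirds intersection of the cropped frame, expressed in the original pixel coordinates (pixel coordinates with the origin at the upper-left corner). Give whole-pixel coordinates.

x = 386 px, y = 1409 px

1157/3093 < 7/5, so the 7:5 crop keeps the full width 1157 and trims height to 1157 × 5/7 = 826.43 px.
Top offset = (3093 − 826.43)/2 = 1133.29 px; left offset = 0.
Upper-left is one-third across and one-third down within the crop:
x = 0.00 + 1 × 1157.00/3 ≈ 386; y = 1133.29 + 1 × 826.43/3 ≈ 1409.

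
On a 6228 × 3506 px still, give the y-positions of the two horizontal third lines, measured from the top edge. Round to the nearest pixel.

y = 1169 px and y = 2337 px

3506 / 3 = 1168.67, so the horizontal lines sit at one and two thirds of 3506.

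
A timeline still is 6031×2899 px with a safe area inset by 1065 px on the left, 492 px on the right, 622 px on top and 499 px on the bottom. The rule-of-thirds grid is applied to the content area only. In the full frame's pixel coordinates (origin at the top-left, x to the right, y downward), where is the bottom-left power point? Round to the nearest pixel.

x = 2556 px, y = 1807 px

Content width = 6031 − 1065 − 492 = 4474 px; content height = 2899 − 622 − 499 = 1778 px.
Bottom-left is one-third across and two-thirds down within the content area.
x = 1065 + 1 × 4474/3 = 1065 + 1491.33 ≈ 2556
y = 622 + 2 × 1778/3 = 622 + 1185.33 ≈ 1807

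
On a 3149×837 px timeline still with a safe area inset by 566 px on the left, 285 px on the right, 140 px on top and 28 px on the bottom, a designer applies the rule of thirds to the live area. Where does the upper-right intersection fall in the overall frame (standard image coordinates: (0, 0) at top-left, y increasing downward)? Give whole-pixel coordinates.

x = 2098 px, y = 363 px

Content width = 3149 − 566 − 285 = 2298 px; content height = 837 − 140 − 28 = 669 px.
Upper-right is two-thirds across and one-third down within the live area.
x = 566 + 2 × 2298/3 = 566 + 1532.00 ≈ 2098
y = 140 + 1 × 669/3 = 140 + 223.00 ≈ 363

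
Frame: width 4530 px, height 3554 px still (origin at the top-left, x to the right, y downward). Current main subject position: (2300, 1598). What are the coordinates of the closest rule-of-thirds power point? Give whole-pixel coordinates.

Third lines: x ∈ {1510, 3020}, y ∈ {1185, 2369}.
2300 is closer to x = 3020; 1598 is closer to y = 1185.
So the nearest intersection is the upper-right power point.

(3020, 1185)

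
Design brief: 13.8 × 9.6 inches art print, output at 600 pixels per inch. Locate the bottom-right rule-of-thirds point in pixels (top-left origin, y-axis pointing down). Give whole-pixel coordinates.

In pixels the canvas is 13.8 × 600 = 8280 wide and 9.6 × 600 = 5760 tall.
The bottom-right point is two-thirds across and two-thirds down:
x = 2 × 8280/3 ≈ 5520; y = 2 × 5760/3 ≈ 3840.

(5520, 3840)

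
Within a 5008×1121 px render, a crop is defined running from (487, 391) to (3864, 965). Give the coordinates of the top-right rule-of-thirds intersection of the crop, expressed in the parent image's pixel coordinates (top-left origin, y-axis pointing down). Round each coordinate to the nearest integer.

Crop width = 3864 − 487 = 3377 px; one third is 1125.67 px.
Crop height = 965 − 391 = 574 px; one third is 191.33 px.
The top-right point is two-thirds across and one-third down within the crop:
x = 487 + 2 × 1125.67 ≈ 2738; y = 391 + 1 × 191.33 ≈ 582.

x = 2738 px, y = 582 px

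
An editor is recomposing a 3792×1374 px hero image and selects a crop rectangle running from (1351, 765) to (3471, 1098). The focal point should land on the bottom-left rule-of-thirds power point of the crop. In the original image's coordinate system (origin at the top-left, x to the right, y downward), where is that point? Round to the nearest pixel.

Crop width = 3471 − 1351 = 2120 px; one third is 706.67 px.
Crop height = 1098 − 765 = 333 px; one third is 111.00 px.
The bottom-left point is one-third across and two-thirds down within the crop:
x = 1351 + 1 × 706.67 ≈ 2058; y = 765 + 2 × 111.00 ≈ 987.

(2058, 987)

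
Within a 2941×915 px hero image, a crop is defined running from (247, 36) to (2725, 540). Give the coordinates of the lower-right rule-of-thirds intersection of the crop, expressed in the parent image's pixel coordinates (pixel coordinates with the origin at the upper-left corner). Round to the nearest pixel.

x = 1899 px, y = 372 px

Crop width = 2725 − 247 = 2478 px; one third is 826.00 px.
Crop height = 540 − 36 = 504 px; one third is 168.00 px.
The lower-right point is two-thirds across and two-thirds down within the crop:
x = 247 + 2 × 826.00 ≈ 1899; y = 36 + 2 × 168.00 ≈ 372.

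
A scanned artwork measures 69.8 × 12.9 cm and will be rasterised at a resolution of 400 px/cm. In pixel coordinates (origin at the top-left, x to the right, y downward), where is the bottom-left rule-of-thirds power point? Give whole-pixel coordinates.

x = 9307 px, y = 3440 px

In pixels the canvas is 69.8 × 400 = 27920 wide and 12.9 × 400 = 5160 tall.
The bottom-left point is one-third across and two-thirds down:
x = 1 × 27920/3 ≈ 9307; y = 2 × 5160/3 ≈ 3440.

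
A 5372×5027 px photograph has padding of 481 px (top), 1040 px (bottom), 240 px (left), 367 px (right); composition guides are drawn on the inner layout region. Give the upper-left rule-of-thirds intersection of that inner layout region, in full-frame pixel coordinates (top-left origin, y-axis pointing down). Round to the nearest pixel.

Content width = 5372 − 240 − 367 = 4765 px; content height = 5027 − 481 − 1040 = 3506 px.
Upper-left is one-third across and one-third down within the inner layout region.
x = 240 + 1 × 4765/3 = 240 + 1588.33 ≈ 1828
y = 481 + 1 × 3506/3 = 481 + 1168.67 ≈ 1650

(1828, 1650)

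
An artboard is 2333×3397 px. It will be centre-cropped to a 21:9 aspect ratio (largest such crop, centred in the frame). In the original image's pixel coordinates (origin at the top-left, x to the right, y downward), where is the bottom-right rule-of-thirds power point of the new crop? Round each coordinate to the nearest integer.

2333/3397 < 21/9, so the 21:9 crop keeps the full width 2333 and trims height to 2333 × 9/21 = 999.86 px.
Top offset = (3397 − 999.86)/2 = 1198.57 px; left offset = 0.
Bottom-right is two-thirds across and two-thirds down within the crop:
x = 0.00 + 2 × 2333.00/3 ≈ 1555; y = 1198.57 + 2 × 999.86/3 ≈ 1865.

x = 1555 px, y = 1865 px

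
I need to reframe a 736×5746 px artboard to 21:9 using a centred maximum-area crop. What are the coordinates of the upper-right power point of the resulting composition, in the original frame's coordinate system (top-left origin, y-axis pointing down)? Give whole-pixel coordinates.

736/5746 < 21/9, so the 21:9 crop keeps the full width 736 and trims height to 736 × 9/21 = 315.43 px.
Top offset = (5746 − 315.43)/2 = 2715.29 px; left offset = 0.
Upper-right is two-thirds across and one-third down within the crop:
x = 0.00 + 2 × 736.00/3 ≈ 491; y = 2715.29 + 1 × 315.43/3 ≈ 2820.

(491, 2820)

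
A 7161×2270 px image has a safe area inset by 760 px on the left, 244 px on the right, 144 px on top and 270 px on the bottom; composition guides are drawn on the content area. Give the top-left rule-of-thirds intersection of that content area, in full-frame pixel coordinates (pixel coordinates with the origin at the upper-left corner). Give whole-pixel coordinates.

(2812, 763)

Content width = 7161 − 760 − 244 = 6157 px; content height = 2270 − 144 − 270 = 1856 px.
Top-left is one-third across and one-third down within the content area.
x = 760 + 1 × 6157/3 = 760 + 2052.33 ≈ 2812
y = 144 + 1 × 1856/3 = 144 + 618.67 ≈ 763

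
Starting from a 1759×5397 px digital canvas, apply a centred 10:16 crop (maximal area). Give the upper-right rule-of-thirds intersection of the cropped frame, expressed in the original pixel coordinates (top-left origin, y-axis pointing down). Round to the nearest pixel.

x = 1173 px, y = 2229 px

1759/5397 < 10/16, so the 10:16 crop keeps the full width 1759 and trims height to 1759 × 16/10 = 2814.40 px.
Top offset = (5397 − 2814.40)/2 = 1291.30 px; left offset = 0.
Upper-right is two-thirds across and one-third down within the crop:
x = 0.00 + 2 × 1759.00/3 ≈ 1173; y = 1291.30 + 1 × 2814.40/3 ≈ 2229.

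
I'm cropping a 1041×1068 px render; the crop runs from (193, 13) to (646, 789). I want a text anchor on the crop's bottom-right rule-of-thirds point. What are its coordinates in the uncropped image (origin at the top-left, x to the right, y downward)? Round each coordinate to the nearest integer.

(495, 530)

Crop width = 646 − 193 = 453 px; one third is 151.00 px.
Crop height = 789 − 13 = 776 px; one third is 258.67 px.
The bottom-right point is two-thirds across and two-thirds down within the crop:
x = 193 + 2 × 151.00 ≈ 495; y = 13 + 2 × 258.67 ≈ 530.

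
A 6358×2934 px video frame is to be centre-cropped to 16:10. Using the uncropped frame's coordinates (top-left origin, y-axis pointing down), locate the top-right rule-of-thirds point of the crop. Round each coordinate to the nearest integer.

x = 3961 px, y = 978 px

6358/2934 > 16/10, so the 16:10 crop keeps the full height 2934 and trims width to 2934 × 16/10 = 4694.40 px.
Left offset = (6358 − 4694.40)/2 = 831.80 px; top offset = 0.
Top-right is two-thirds across and one-third down within the crop:
x = 831.80 + 2 × 4694.40/3 ≈ 3961; y = 0.00 + 1 × 2934.00/3 ≈ 978.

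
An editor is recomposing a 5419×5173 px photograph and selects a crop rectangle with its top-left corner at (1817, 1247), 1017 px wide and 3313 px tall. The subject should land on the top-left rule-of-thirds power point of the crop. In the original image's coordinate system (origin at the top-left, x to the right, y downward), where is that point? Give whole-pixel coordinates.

One third of the crop width 1017 is 339.00 px.
One third of the crop height 3313 is 1104.33 px.
The top-left point is one-third across and one-third down within the crop:
x = 1817 + 1 × 339.00 ≈ 2156; y = 1247 + 1 × 1104.33 ≈ 2351.

(2156, 2351)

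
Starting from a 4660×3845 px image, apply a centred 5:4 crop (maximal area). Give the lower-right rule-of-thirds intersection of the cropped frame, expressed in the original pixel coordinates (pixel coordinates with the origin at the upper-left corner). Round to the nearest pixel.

(3107, 2544)

4660/3845 < 5/4, so the 5:4 crop keeps the full width 4660 and trims height to 4660 × 4/5 = 3728.00 px.
Top offset = (3845 − 3728.00)/2 = 58.50 px; left offset = 0.
Lower-right is two-thirds across and two-thirds down within the crop:
x = 0.00 + 2 × 4660.00/3 ≈ 3107; y = 58.50 + 2 × 3728.00/3 ≈ 2544.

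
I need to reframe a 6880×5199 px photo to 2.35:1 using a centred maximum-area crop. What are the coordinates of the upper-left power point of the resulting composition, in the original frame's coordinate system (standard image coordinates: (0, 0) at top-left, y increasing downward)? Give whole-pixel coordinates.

6880/5199 < 2.35/1, so the 2.35:1 crop keeps the full width 6880 and trims height to 6880 × 1/2.35 = 2927.66 px.
Top offset = (5199 − 2927.66)/2 = 1135.67 px; left offset = 0.
Upper-left is one-third across and one-third down within the crop:
x = 0.00 + 1 × 6880.00/3 ≈ 2293; y = 1135.67 + 1 × 2927.66/3 ≈ 2112.

x = 2293 px, y = 2112 px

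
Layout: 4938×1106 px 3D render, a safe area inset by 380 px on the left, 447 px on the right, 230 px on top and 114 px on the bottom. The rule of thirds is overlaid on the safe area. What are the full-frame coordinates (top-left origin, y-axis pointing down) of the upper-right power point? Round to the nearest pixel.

(3121, 484)

Content width = 4938 − 380 − 447 = 4111 px; content height = 1106 − 230 − 114 = 762 px.
Upper-right is two-thirds across and one-third down within the safe area.
x = 380 + 2 × 4111/3 = 380 + 2740.67 ≈ 3121
y = 230 + 1 × 762/3 = 230 + 254.00 ≈ 484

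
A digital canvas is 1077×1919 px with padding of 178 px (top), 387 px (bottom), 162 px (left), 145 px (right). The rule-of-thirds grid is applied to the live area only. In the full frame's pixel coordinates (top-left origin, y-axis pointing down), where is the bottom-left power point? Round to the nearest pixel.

Content width = 1077 − 162 − 145 = 770 px; content height = 1919 − 178 − 387 = 1354 px.
Bottom-left is one-third across and two-thirds down within the live area.
x = 162 + 1 × 770/3 = 162 + 256.67 ≈ 419
y = 178 + 2 × 1354/3 = 178 + 902.67 ≈ 1081

x = 419 px, y = 1081 px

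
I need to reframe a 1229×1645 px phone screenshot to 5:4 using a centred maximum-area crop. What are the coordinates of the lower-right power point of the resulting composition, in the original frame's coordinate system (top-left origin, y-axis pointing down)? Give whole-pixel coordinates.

1229/1645 < 5/4, so the 5:4 crop keeps the full width 1229 and trims height to 1229 × 4/5 = 983.20 px.
Top offset = (1645 − 983.20)/2 = 330.90 px; left offset = 0.
Lower-right is two-thirds across and two-thirds down within the crop:
x = 0.00 + 2 × 1229.00/3 ≈ 819; y = 330.90 + 2 × 983.20/3 ≈ 986.

(819, 986)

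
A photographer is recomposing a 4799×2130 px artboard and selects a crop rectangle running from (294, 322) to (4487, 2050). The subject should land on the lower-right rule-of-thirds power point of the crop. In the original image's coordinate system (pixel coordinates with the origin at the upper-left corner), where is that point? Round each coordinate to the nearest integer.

(3089, 1474)

Crop width = 4487 − 294 = 4193 px; one third is 1397.67 px.
Crop height = 2050 − 322 = 1728 px; one third is 576.00 px.
The lower-right point is two-thirds across and two-thirds down within the crop:
x = 294 + 2 × 1397.67 ≈ 3089; y = 322 + 2 × 576.00 ≈ 1474.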